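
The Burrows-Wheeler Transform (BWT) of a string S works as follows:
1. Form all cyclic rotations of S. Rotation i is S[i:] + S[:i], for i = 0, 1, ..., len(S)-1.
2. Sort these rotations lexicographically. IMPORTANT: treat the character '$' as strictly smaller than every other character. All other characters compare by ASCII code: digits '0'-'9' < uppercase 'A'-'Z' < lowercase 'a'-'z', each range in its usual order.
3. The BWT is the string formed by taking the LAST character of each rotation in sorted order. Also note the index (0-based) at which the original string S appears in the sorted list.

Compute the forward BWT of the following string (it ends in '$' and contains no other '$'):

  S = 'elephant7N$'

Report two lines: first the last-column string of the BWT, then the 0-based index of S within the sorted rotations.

Answer: Nt7h$lpeaen
4

Derivation:
All 11 rotations (rotation i = S[i:]+S[:i]):
  rot[0] = elephant7N$
  rot[1] = lephant7N$e
  rot[2] = ephant7N$el
  rot[3] = phant7N$ele
  rot[4] = hant7N$elep
  rot[5] = ant7N$eleph
  rot[6] = nt7N$elepha
  rot[7] = t7N$elephan
  rot[8] = 7N$elephant
  rot[9] = N$elephant7
  rot[10] = $elephant7N
Sorted (with $ < everything):
  sorted[0] = $elephant7N  (last char: 'N')
  sorted[1] = 7N$elephant  (last char: 't')
  sorted[2] = N$elephant7  (last char: '7')
  sorted[3] = ant7N$eleph  (last char: 'h')
  sorted[4] = elephant7N$  (last char: '$')
  sorted[5] = ephant7N$el  (last char: 'l')
  sorted[6] = hant7N$elep  (last char: 'p')
  sorted[7] = lephant7N$e  (last char: 'e')
  sorted[8] = nt7N$elepha  (last char: 'a')
  sorted[9] = phant7N$ele  (last char: 'e')
  sorted[10] = t7N$elephan  (last char: 'n')
Last column: Nt7h$lpeaen
Original string S is at sorted index 4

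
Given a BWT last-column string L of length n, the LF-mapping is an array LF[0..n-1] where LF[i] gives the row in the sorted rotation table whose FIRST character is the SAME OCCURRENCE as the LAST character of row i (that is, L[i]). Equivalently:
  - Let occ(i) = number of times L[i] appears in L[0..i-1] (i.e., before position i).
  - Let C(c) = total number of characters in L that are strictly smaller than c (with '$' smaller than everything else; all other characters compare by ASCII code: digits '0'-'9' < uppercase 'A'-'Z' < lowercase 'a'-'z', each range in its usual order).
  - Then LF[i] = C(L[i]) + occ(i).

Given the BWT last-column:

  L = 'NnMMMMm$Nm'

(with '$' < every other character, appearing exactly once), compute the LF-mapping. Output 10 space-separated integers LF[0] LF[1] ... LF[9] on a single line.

Answer: 5 9 1 2 3 4 7 0 6 8

Derivation:
Char counts: '$':1, 'M':4, 'N':2, 'm':2, 'n':1
C (first-col start): C('$')=0, C('M')=1, C('N')=5, C('m')=7, C('n')=9
L[0]='N': occ=0, LF[0]=C('N')+0=5+0=5
L[1]='n': occ=0, LF[1]=C('n')+0=9+0=9
L[2]='M': occ=0, LF[2]=C('M')+0=1+0=1
L[3]='M': occ=1, LF[3]=C('M')+1=1+1=2
L[4]='M': occ=2, LF[4]=C('M')+2=1+2=3
L[5]='M': occ=3, LF[5]=C('M')+3=1+3=4
L[6]='m': occ=0, LF[6]=C('m')+0=7+0=7
L[7]='$': occ=0, LF[7]=C('$')+0=0+0=0
L[8]='N': occ=1, LF[8]=C('N')+1=5+1=6
L[9]='m': occ=1, LF[9]=C('m')+1=7+1=8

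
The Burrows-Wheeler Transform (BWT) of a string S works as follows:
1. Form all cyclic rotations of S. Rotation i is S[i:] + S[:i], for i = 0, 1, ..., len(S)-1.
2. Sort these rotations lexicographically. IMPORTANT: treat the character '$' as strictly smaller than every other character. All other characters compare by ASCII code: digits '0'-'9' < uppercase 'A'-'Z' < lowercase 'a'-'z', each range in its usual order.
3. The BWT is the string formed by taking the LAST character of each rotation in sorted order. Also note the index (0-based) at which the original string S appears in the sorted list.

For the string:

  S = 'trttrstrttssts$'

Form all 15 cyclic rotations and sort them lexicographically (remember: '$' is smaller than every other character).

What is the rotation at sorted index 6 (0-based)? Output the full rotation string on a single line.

Answer: strttssts$trttr

Derivation:
All 15 rotations (rotation i = S[i:]+S[:i]):
  rot[0] = trttrstrttssts$
  rot[1] = rttrstrttssts$t
  rot[2] = ttrstrttssts$tr
  rot[3] = trstrttssts$trt
  rot[4] = rstrttssts$trtt
  rot[5] = strttssts$trttr
  rot[6] = trttssts$trttrs
  rot[7] = rttssts$trttrst
  rot[8] = ttssts$trttrstr
  rot[9] = tssts$trttrstrt
  rot[10] = ssts$trttrstrtt
  rot[11] = sts$trttrstrtts
  rot[12] = ts$trttrstrttss
  rot[13] = s$trttrstrttsst
  rot[14] = $trttrstrttssts
Sorted (with $ < everything):
  sorted[0] = $trttrstrttssts
  sorted[1] = rstrttssts$trtt
  sorted[2] = rttrstrttssts$t
  sorted[3] = rttssts$trttrst
  sorted[4] = s$trttrstrttsst
  sorted[5] = ssts$trttrstrtt
  sorted[6] = strttssts$trttr
  sorted[7] = sts$trttrstrtts
  sorted[8] = trstrttssts$trt
  sorted[9] = trttrstrttssts$
  sorted[10] = trttssts$trttrs
  sorted[11] = ts$trttrstrttss
  sorted[12] = tssts$trttrstrt
  sorted[13] = ttrstrttssts$tr
  sorted[14] = ttssts$trttrstr
sorted[6] = strttssts$trttr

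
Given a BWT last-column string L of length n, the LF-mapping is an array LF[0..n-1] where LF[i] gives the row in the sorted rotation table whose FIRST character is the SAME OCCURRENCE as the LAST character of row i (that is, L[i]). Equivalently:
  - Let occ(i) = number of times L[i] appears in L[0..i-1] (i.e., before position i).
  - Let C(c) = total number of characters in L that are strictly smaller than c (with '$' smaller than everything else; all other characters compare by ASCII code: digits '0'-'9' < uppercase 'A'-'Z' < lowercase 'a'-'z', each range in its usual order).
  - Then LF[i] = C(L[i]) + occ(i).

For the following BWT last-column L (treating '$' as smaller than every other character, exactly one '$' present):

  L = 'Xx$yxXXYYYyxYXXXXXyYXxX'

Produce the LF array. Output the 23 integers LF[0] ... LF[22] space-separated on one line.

Char counts: '$':1, 'X':10, 'Y':5, 'x':4, 'y':3
C (first-col start): C('$')=0, C('X')=1, C('Y')=11, C('x')=16, C('y')=20
L[0]='X': occ=0, LF[0]=C('X')+0=1+0=1
L[1]='x': occ=0, LF[1]=C('x')+0=16+0=16
L[2]='$': occ=0, LF[2]=C('$')+0=0+0=0
L[3]='y': occ=0, LF[3]=C('y')+0=20+0=20
L[4]='x': occ=1, LF[4]=C('x')+1=16+1=17
L[5]='X': occ=1, LF[5]=C('X')+1=1+1=2
L[6]='X': occ=2, LF[6]=C('X')+2=1+2=3
L[7]='Y': occ=0, LF[7]=C('Y')+0=11+0=11
L[8]='Y': occ=1, LF[8]=C('Y')+1=11+1=12
L[9]='Y': occ=2, LF[9]=C('Y')+2=11+2=13
L[10]='y': occ=1, LF[10]=C('y')+1=20+1=21
L[11]='x': occ=2, LF[11]=C('x')+2=16+2=18
L[12]='Y': occ=3, LF[12]=C('Y')+3=11+3=14
L[13]='X': occ=3, LF[13]=C('X')+3=1+3=4
L[14]='X': occ=4, LF[14]=C('X')+4=1+4=5
L[15]='X': occ=5, LF[15]=C('X')+5=1+5=6
L[16]='X': occ=6, LF[16]=C('X')+6=1+6=7
L[17]='X': occ=7, LF[17]=C('X')+7=1+7=8
L[18]='y': occ=2, LF[18]=C('y')+2=20+2=22
L[19]='Y': occ=4, LF[19]=C('Y')+4=11+4=15
L[20]='X': occ=8, LF[20]=C('X')+8=1+8=9
L[21]='x': occ=3, LF[21]=C('x')+3=16+3=19
L[22]='X': occ=9, LF[22]=C('X')+9=1+9=10

Answer: 1 16 0 20 17 2 3 11 12 13 21 18 14 4 5 6 7 8 22 15 9 19 10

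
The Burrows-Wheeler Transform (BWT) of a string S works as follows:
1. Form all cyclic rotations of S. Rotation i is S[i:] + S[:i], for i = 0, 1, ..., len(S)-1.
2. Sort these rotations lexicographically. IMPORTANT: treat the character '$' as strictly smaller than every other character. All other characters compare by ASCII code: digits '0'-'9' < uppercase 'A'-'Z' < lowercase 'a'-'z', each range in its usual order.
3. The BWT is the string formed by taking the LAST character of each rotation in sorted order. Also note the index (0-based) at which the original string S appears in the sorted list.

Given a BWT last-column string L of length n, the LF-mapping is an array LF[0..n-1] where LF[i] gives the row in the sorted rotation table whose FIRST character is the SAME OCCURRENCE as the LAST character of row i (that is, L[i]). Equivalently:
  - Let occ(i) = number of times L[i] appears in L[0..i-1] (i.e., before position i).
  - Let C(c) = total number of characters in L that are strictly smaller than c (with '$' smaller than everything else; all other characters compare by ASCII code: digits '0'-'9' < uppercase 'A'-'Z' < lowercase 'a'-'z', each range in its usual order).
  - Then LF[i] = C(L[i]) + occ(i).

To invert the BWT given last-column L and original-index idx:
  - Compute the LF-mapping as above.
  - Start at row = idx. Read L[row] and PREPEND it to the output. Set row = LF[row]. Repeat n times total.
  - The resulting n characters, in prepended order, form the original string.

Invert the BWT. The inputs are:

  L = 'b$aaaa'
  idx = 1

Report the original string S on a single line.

LF mapping: 5 0 1 2 3 4
Walk LF starting at row 1, prepending L[row]:
  step 1: row=1, L[1]='$', prepend. Next row=LF[1]=0
  step 2: row=0, L[0]='b', prepend. Next row=LF[0]=5
  step 3: row=5, L[5]='a', prepend. Next row=LF[5]=4
  step 4: row=4, L[4]='a', prepend. Next row=LF[4]=3
  step 5: row=3, L[3]='a', prepend. Next row=LF[3]=2
  step 6: row=2, L[2]='a', prepend. Next row=LF[2]=1
Reversed output: aaaab$

Answer: aaaab$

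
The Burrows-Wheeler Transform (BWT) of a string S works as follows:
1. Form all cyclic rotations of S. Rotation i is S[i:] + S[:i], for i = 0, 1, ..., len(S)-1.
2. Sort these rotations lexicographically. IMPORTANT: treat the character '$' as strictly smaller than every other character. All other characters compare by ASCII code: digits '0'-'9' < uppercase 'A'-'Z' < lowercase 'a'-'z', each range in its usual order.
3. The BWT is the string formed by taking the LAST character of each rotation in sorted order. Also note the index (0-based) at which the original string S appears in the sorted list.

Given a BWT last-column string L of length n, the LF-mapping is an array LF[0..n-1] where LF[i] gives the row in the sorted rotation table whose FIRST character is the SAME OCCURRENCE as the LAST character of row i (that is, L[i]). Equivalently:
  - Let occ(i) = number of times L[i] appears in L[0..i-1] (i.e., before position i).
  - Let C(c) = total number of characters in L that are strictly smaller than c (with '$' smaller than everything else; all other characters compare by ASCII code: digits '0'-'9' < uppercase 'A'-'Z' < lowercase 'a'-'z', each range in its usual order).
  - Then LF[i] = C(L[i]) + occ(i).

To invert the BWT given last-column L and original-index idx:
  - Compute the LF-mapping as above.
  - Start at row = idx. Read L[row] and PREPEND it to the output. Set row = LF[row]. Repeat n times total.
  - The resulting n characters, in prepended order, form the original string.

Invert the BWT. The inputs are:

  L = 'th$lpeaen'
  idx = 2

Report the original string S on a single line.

LF mapping: 8 4 0 5 7 2 1 3 6
Walk LF starting at row 2, prepending L[row]:
  step 1: row=2, L[2]='$', prepend. Next row=LF[2]=0
  step 2: row=0, L[0]='t', prepend. Next row=LF[0]=8
  step 3: row=8, L[8]='n', prepend. Next row=LF[8]=6
  step 4: row=6, L[6]='a', prepend. Next row=LF[6]=1
  step 5: row=1, L[1]='h', prepend. Next row=LF[1]=4
  step 6: row=4, L[4]='p', prepend. Next row=LF[4]=7
  step 7: row=7, L[7]='e', prepend. Next row=LF[7]=3
  step 8: row=3, L[3]='l', prepend. Next row=LF[3]=5
  step 9: row=5, L[5]='e', prepend. Next row=LF[5]=2
Reversed output: elephant$

Answer: elephant$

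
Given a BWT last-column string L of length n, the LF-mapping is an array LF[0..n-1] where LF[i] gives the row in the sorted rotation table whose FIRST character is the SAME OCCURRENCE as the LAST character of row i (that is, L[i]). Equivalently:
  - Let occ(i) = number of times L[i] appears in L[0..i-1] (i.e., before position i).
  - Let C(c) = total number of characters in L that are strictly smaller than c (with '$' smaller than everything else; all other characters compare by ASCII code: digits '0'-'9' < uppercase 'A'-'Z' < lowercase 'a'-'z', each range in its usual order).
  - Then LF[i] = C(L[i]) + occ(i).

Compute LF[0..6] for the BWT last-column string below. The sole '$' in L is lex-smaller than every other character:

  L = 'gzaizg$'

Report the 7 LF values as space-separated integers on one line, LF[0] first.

Char counts: '$':1, 'a':1, 'g':2, 'i':1, 'z':2
C (first-col start): C('$')=0, C('a')=1, C('g')=2, C('i')=4, C('z')=5
L[0]='g': occ=0, LF[0]=C('g')+0=2+0=2
L[1]='z': occ=0, LF[1]=C('z')+0=5+0=5
L[2]='a': occ=0, LF[2]=C('a')+0=1+0=1
L[3]='i': occ=0, LF[3]=C('i')+0=4+0=4
L[4]='z': occ=1, LF[4]=C('z')+1=5+1=6
L[5]='g': occ=1, LF[5]=C('g')+1=2+1=3
L[6]='$': occ=0, LF[6]=C('$')+0=0+0=0

Answer: 2 5 1 4 6 3 0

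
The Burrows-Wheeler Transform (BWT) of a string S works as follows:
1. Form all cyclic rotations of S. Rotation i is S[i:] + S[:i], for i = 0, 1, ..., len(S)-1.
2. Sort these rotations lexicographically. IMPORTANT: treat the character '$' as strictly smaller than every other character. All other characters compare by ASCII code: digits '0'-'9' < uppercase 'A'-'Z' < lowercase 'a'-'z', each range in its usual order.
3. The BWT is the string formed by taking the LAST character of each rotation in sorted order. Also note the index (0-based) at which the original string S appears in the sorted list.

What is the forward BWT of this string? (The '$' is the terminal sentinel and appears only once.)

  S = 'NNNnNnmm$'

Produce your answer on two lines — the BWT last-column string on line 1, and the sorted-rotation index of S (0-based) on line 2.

Answer: m$NNnmnNN
1

Derivation:
All 9 rotations (rotation i = S[i:]+S[:i]):
  rot[0] = NNNnNnmm$
  rot[1] = NNnNnmm$N
  rot[2] = NnNnmm$NN
  rot[3] = nNnmm$NNN
  rot[4] = Nnmm$NNNn
  rot[5] = nmm$NNNnN
  rot[6] = mm$NNNnNn
  rot[7] = m$NNNnNnm
  rot[8] = $NNNnNnmm
Sorted (with $ < everything):
  sorted[0] = $NNNnNnmm  (last char: 'm')
  sorted[1] = NNNnNnmm$  (last char: '$')
  sorted[2] = NNnNnmm$N  (last char: 'N')
  sorted[3] = NnNnmm$NN  (last char: 'N')
  sorted[4] = Nnmm$NNNn  (last char: 'n')
  sorted[5] = m$NNNnNnm  (last char: 'm')
  sorted[6] = mm$NNNnNn  (last char: 'n')
  sorted[7] = nNnmm$NNN  (last char: 'N')
  sorted[8] = nmm$NNNnN  (last char: 'N')
Last column: m$NNnmnNN
Original string S is at sorted index 1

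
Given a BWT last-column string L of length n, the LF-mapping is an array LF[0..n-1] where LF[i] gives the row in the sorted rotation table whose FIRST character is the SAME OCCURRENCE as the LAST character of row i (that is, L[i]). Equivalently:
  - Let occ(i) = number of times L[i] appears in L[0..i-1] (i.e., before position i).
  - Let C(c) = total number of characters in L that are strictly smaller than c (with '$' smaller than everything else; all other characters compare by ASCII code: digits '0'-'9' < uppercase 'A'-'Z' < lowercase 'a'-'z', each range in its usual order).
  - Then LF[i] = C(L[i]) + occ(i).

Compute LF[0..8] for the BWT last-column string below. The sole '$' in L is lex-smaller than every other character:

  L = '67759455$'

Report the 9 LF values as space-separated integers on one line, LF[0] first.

Char counts: '$':1, '4':1, '5':3, '6':1, '7':2, '9':1
C (first-col start): C('$')=0, C('4')=1, C('5')=2, C('6')=5, C('7')=6, C('9')=8
L[0]='6': occ=0, LF[0]=C('6')+0=5+0=5
L[1]='7': occ=0, LF[1]=C('7')+0=6+0=6
L[2]='7': occ=1, LF[2]=C('7')+1=6+1=7
L[3]='5': occ=0, LF[3]=C('5')+0=2+0=2
L[4]='9': occ=0, LF[4]=C('9')+0=8+0=8
L[5]='4': occ=0, LF[5]=C('4')+0=1+0=1
L[6]='5': occ=1, LF[6]=C('5')+1=2+1=3
L[7]='5': occ=2, LF[7]=C('5')+2=2+2=4
L[8]='$': occ=0, LF[8]=C('$')+0=0+0=0

Answer: 5 6 7 2 8 1 3 4 0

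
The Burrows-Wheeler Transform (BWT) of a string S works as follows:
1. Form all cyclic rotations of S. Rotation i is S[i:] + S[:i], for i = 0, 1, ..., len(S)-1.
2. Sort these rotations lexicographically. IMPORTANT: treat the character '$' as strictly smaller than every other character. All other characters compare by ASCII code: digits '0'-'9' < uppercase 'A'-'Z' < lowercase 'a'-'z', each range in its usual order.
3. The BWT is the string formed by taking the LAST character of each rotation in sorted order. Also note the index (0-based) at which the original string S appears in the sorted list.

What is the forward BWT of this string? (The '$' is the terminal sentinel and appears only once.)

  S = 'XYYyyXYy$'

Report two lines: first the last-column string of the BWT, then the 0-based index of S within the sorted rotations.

Answer: y$yXXYYyY
1

Derivation:
All 9 rotations (rotation i = S[i:]+S[:i]):
  rot[0] = XYYyyXYy$
  rot[1] = YYyyXYy$X
  rot[2] = YyyXYy$XY
  rot[3] = yyXYy$XYY
  rot[4] = yXYy$XYYy
  rot[5] = XYy$XYYyy
  rot[6] = Yy$XYYyyX
  rot[7] = y$XYYyyXY
  rot[8] = $XYYyyXYy
Sorted (with $ < everything):
  sorted[0] = $XYYyyXYy  (last char: 'y')
  sorted[1] = XYYyyXYy$  (last char: '$')
  sorted[2] = XYy$XYYyy  (last char: 'y')
  sorted[3] = YYyyXYy$X  (last char: 'X')
  sorted[4] = Yy$XYYyyX  (last char: 'X')
  sorted[5] = YyyXYy$XY  (last char: 'Y')
  sorted[6] = y$XYYyyXY  (last char: 'Y')
  sorted[7] = yXYy$XYYy  (last char: 'y')
  sorted[8] = yyXYy$XYY  (last char: 'Y')
Last column: y$yXXYYyY
Original string S is at sorted index 1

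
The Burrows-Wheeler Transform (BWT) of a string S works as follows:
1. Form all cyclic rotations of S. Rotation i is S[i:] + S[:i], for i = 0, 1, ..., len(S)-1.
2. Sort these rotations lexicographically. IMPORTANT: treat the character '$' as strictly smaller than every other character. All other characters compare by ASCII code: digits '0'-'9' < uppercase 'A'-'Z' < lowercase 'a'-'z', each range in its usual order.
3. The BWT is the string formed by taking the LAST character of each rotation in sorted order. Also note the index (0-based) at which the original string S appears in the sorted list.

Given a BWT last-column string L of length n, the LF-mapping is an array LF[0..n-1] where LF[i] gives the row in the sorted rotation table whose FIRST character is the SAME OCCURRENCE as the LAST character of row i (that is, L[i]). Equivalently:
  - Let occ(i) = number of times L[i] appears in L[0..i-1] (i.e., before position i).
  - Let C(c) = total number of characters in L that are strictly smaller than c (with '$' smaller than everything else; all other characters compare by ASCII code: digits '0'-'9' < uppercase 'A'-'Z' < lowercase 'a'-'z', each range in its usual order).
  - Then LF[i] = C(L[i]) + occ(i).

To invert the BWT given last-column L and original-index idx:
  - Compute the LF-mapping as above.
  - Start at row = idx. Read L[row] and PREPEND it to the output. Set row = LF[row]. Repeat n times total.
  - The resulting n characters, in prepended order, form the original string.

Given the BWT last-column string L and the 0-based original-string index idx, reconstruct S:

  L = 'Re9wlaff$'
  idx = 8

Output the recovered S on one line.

LF mapping: 2 4 1 8 7 3 5 6 0
Walk LF starting at row 8, prepending L[row]:
  step 1: row=8, L[8]='$', prepend. Next row=LF[8]=0
  step 2: row=0, L[0]='R', prepend. Next row=LF[0]=2
  step 3: row=2, L[2]='9', prepend. Next row=LF[2]=1
  step 4: row=1, L[1]='e', prepend. Next row=LF[1]=4
  step 5: row=4, L[4]='l', prepend. Next row=LF[4]=7
  step 6: row=7, L[7]='f', prepend. Next row=LF[7]=6
  step 7: row=6, L[6]='f', prepend. Next row=LF[6]=5
  step 8: row=5, L[5]='a', prepend. Next row=LF[5]=3
  step 9: row=3, L[3]='w', prepend. Next row=LF[3]=8
Reversed output: waffle9R$

Answer: waffle9R$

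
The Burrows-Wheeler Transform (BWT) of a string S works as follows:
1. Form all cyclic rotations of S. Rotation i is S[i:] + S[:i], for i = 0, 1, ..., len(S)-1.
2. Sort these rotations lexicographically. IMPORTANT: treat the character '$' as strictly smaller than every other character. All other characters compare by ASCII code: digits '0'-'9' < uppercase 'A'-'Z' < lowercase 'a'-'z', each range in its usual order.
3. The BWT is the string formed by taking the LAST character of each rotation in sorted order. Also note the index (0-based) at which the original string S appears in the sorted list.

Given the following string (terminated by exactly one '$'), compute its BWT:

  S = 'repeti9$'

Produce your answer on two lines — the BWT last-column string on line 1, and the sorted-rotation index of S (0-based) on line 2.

All 8 rotations (rotation i = S[i:]+S[:i]):
  rot[0] = repeti9$
  rot[1] = epeti9$r
  rot[2] = peti9$re
  rot[3] = eti9$rep
  rot[4] = ti9$repe
  rot[5] = i9$repet
  rot[6] = 9$repeti
  rot[7] = $repeti9
Sorted (with $ < everything):
  sorted[0] = $repeti9  (last char: '9')
  sorted[1] = 9$repeti  (last char: 'i')
  sorted[2] = epeti9$r  (last char: 'r')
  sorted[3] = eti9$rep  (last char: 'p')
  sorted[4] = i9$repet  (last char: 't')
  sorted[5] = peti9$re  (last char: 'e')
  sorted[6] = repeti9$  (last char: '$')
  sorted[7] = ti9$repe  (last char: 'e')
Last column: 9irpte$e
Original string S is at sorted index 6

Answer: 9irpte$e
6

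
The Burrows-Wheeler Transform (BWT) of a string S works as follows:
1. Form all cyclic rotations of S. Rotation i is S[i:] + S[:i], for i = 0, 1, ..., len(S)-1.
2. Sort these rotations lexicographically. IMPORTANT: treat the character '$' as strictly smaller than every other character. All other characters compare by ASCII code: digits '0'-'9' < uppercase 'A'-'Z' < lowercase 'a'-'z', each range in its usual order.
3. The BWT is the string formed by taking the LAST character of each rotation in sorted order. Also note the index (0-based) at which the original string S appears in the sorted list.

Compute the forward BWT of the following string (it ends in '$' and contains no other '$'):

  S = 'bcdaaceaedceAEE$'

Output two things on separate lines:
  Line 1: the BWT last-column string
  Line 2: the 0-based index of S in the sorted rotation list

All 16 rotations (rotation i = S[i:]+S[:i]):
  rot[0] = bcdaaceaedceAEE$
  rot[1] = cdaaceaedceAEE$b
  rot[2] = daaceaedceAEE$bc
  rot[3] = aaceaedceAEE$bcd
  rot[4] = aceaedceAEE$bcda
  rot[5] = ceaedceAEE$bcdaa
  rot[6] = eaedceAEE$bcdaac
  rot[7] = aedceAEE$bcdaace
  rot[8] = edceAEE$bcdaacea
  rot[9] = dceAEE$bcdaaceae
  rot[10] = ceAEE$bcdaaceaed
  rot[11] = eAEE$bcdaaceaedc
  rot[12] = AEE$bcdaaceaedce
  rot[13] = EE$bcdaaceaedceA
  rot[14] = E$bcdaaceaedceAE
  rot[15] = $bcdaaceaedceAEE
Sorted (with $ < everything):
  sorted[0] = $bcdaaceaedceAEE  (last char: 'E')
  sorted[1] = AEE$bcdaaceaedce  (last char: 'e')
  sorted[2] = E$bcdaaceaedceAE  (last char: 'E')
  sorted[3] = EE$bcdaaceaedceA  (last char: 'A')
  sorted[4] = aaceaedceAEE$bcd  (last char: 'd')
  sorted[5] = aceaedceAEE$bcda  (last char: 'a')
  sorted[6] = aedceAEE$bcdaace  (last char: 'e')
  sorted[7] = bcdaaceaedceAEE$  (last char: '$')
  sorted[8] = cdaaceaedceAEE$b  (last char: 'b')
  sorted[9] = ceAEE$bcdaaceaed  (last char: 'd')
  sorted[10] = ceaedceAEE$bcdaa  (last char: 'a')
  sorted[11] = daaceaedceAEE$bc  (last char: 'c')
  sorted[12] = dceAEE$bcdaaceae  (last char: 'e')
  sorted[13] = eAEE$bcdaaceaedc  (last char: 'c')
  sorted[14] = eaedceAEE$bcdaac  (last char: 'c')
  sorted[15] = edceAEE$bcdaacea  (last char: 'a')
Last column: EeEAdae$bdacecca
Original string S is at sorted index 7

Answer: EeEAdae$bdacecca
7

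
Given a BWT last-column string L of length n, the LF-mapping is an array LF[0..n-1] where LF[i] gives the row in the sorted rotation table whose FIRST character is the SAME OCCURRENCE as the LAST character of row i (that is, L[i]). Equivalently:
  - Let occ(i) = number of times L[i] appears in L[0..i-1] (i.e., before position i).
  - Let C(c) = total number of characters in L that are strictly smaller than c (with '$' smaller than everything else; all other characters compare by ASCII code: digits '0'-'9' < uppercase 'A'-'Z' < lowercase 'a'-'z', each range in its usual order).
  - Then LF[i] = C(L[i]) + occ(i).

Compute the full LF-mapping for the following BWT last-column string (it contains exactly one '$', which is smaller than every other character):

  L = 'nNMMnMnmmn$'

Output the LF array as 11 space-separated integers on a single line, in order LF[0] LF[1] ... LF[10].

Answer: 7 4 1 2 8 3 9 5 6 10 0

Derivation:
Char counts: '$':1, 'M':3, 'N':1, 'm':2, 'n':4
C (first-col start): C('$')=0, C('M')=1, C('N')=4, C('m')=5, C('n')=7
L[0]='n': occ=0, LF[0]=C('n')+0=7+0=7
L[1]='N': occ=0, LF[1]=C('N')+0=4+0=4
L[2]='M': occ=0, LF[2]=C('M')+0=1+0=1
L[3]='M': occ=1, LF[3]=C('M')+1=1+1=2
L[4]='n': occ=1, LF[4]=C('n')+1=7+1=8
L[5]='M': occ=2, LF[5]=C('M')+2=1+2=3
L[6]='n': occ=2, LF[6]=C('n')+2=7+2=9
L[7]='m': occ=0, LF[7]=C('m')+0=5+0=5
L[8]='m': occ=1, LF[8]=C('m')+1=5+1=6
L[9]='n': occ=3, LF[9]=C('n')+3=7+3=10
L[10]='$': occ=0, LF[10]=C('$')+0=0+0=0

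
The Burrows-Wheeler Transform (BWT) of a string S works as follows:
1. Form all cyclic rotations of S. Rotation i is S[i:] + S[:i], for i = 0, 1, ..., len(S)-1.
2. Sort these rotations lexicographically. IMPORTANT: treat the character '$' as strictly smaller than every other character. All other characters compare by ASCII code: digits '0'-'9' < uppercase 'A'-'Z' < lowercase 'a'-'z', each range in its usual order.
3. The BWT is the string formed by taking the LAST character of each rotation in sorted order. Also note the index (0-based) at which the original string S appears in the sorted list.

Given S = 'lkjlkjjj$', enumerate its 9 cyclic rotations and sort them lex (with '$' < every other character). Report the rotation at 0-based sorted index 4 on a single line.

All 9 rotations (rotation i = S[i:]+S[:i]):
  rot[0] = lkjlkjjj$
  rot[1] = kjlkjjj$l
  rot[2] = jlkjjj$lk
  rot[3] = lkjjj$lkj
  rot[4] = kjjj$lkjl
  rot[5] = jjj$lkjlk
  rot[6] = jj$lkjlkj
  rot[7] = j$lkjlkjj
  rot[8] = $lkjlkjjj
Sorted (with $ < everything):
  sorted[0] = $lkjlkjjj
  sorted[1] = j$lkjlkjj
  sorted[2] = jj$lkjlkj
  sorted[3] = jjj$lkjlk
  sorted[4] = jlkjjj$lk
  sorted[5] = kjjj$lkjl
  sorted[6] = kjlkjjj$l
  sorted[7] = lkjjj$lkj
  sorted[8] = lkjlkjjj$
sorted[4] = jlkjjj$lk

Answer: jlkjjj$lk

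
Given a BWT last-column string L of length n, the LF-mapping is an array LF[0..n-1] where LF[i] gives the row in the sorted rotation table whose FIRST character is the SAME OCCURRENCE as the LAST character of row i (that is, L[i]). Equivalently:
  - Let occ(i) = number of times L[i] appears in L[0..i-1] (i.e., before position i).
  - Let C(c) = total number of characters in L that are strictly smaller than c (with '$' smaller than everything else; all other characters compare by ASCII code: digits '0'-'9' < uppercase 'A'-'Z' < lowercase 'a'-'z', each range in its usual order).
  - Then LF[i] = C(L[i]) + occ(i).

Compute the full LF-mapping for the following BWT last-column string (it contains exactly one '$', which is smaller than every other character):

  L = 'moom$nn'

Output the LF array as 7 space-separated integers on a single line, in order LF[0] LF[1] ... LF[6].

Answer: 1 5 6 2 0 3 4

Derivation:
Char counts: '$':1, 'm':2, 'n':2, 'o':2
C (first-col start): C('$')=0, C('m')=1, C('n')=3, C('o')=5
L[0]='m': occ=0, LF[0]=C('m')+0=1+0=1
L[1]='o': occ=0, LF[1]=C('o')+0=5+0=5
L[2]='o': occ=1, LF[2]=C('o')+1=5+1=6
L[3]='m': occ=1, LF[3]=C('m')+1=1+1=2
L[4]='$': occ=0, LF[4]=C('$')+0=0+0=0
L[5]='n': occ=0, LF[5]=C('n')+0=3+0=3
L[6]='n': occ=1, LF[6]=C('n')+1=3+1=4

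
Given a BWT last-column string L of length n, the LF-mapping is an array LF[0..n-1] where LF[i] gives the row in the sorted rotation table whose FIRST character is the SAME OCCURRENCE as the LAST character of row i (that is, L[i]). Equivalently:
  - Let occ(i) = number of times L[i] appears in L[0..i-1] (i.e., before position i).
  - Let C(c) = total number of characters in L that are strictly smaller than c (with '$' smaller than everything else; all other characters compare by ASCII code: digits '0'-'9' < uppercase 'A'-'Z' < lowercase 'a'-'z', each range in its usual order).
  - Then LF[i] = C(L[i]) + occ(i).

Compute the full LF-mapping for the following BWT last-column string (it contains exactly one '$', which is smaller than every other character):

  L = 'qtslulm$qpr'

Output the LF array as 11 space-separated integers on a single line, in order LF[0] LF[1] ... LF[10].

Answer: 5 9 8 1 10 2 3 0 6 4 7

Derivation:
Char counts: '$':1, 'l':2, 'm':1, 'p':1, 'q':2, 'r':1, 's':1, 't':1, 'u':1
C (first-col start): C('$')=0, C('l')=1, C('m')=3, C('p')=4, C('q')=5, C('r')=7, C('s')=8, C('t')=9, C('u')=10
L[0]='q': occ=0, LF[0]=C('q')+0=5+0=5
L[1]='t': occ=0, LF[1]=C('t')+0=9+0=9
L[2]='s': occ=0, LF[2]=C('s')+0=8+0=8
L[3]='l': occ=0, LF[3]=C('l')+0=1+0=1
L[4]='u': occ=0, LF[4]=C('u')+0=10+0=10
L[5]='l': occ=1, LF[5]=C('l')+1=1+1=2
L[6]='m': occ=0, LF[6]=C('m')+0=3+0=3
L[7]='$': occ=0, LF[7]=C('$')+0=0+0=0
L[8]='q': occ=1, LF[8]=C('q')+1=5+1=6
L[9]='p': occ=0, LF[9]=C('p')+0=4+0=4
L[10]='r': occ=0, LF[10]=C('r')+0=7+0=7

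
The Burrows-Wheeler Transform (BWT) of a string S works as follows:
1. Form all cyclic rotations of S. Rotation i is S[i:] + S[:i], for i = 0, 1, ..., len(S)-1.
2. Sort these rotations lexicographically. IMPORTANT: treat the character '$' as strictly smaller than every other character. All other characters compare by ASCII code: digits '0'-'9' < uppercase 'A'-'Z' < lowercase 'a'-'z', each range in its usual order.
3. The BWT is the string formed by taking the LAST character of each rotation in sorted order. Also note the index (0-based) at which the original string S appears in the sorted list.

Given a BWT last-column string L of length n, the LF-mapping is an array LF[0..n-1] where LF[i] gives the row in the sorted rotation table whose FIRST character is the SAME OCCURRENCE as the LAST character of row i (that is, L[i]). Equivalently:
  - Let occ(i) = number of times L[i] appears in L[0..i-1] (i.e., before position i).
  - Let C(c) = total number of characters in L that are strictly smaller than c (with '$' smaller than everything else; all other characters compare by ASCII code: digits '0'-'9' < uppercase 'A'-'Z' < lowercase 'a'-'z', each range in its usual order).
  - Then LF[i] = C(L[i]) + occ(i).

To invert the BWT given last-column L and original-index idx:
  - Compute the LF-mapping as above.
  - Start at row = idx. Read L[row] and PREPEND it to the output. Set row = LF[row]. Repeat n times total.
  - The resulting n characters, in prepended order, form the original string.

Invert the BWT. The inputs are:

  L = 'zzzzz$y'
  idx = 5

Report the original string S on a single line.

LF mapping: 2 3 4 5 6 0 1
Walk LF starting at row 5, prepending L[row]:
  step 1: row=5, L[5]='$', prepend. Next row=LF[5]=0
  step 2: row=0, L[0]='z', prepend. Next row=LF[0]=2
  step 3: row=2, L[2]='z', prepend. Next row=LF[2]=4
  step 4: row=4, L[4]='z', prepend. Next row=LF[4]=6
  step 5: row=6, L[6]='y', prepend. Next row=LF[6]=1
  step 6: row=1, L[1]='z', prepend. Next row=LF[1]=3
  step 7: row=3, L[3]='z', prepend. Next row=LF[3]=5
Reversed output: zzyzzz$

Answer: zzyzzz$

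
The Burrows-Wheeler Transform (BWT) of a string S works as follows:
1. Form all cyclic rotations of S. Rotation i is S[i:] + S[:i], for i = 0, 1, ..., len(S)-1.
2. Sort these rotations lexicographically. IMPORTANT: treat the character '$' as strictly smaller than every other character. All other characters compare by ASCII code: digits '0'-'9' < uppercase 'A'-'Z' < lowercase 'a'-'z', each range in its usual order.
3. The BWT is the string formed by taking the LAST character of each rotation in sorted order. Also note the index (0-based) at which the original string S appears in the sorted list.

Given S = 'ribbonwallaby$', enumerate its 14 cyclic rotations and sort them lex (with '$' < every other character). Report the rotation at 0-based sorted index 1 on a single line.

Answer: aby$ribbonwall

Derivation:
All 14 rotations (rotation i = S[i:]+S[:i]):
  rot[0] = ribbonwallaby$
  rot[1] = ibbonwallaby$r
  rot[2] = bbonwallaby$ri
  rot[3] = bonwallaby$rib
  rot[4] = onwallaby$ribb
  rot[5] = nwallaby$ribbo
  rot[6] = wallaby$ribbon
  rot[7] = allaby$ribbonw
  rot[8] = llaby$ribbonwa
  rot[9] = laby$ribbonwal
  rot[10] = aby$ribbonwall
  rot[11] = by$ribbonwalla
  rot[12] = y$ribbonwallab
  rot[13] = $ribbonwallaby
Sorted (with $ < everything):
  sorted[0] = $ribbonwallaby
  sorted[1] = aby$ribbonwall
  sorted[2] = allaby$ribbonw
  sorted[3] = bbonwallaby$ri
  sorted[4] = bonwallaby$rib
  sorted[5] = by$ribbonwalla
  sorted[6] = ibbonwallaby$r
  sorted[7] = laby$ribbonwal
  sorted[8] = llaby$ribbonwa
  sorted[9] = nwallaby$ribbo
  sorted[10] = onwallaby$ribb
  sorted[11] = ribbonwallaby$
  sorted[12] = wallaby$ribbon
  sorted[13] = y$ribbonwallab
sorted[1] = aby$ribbonwall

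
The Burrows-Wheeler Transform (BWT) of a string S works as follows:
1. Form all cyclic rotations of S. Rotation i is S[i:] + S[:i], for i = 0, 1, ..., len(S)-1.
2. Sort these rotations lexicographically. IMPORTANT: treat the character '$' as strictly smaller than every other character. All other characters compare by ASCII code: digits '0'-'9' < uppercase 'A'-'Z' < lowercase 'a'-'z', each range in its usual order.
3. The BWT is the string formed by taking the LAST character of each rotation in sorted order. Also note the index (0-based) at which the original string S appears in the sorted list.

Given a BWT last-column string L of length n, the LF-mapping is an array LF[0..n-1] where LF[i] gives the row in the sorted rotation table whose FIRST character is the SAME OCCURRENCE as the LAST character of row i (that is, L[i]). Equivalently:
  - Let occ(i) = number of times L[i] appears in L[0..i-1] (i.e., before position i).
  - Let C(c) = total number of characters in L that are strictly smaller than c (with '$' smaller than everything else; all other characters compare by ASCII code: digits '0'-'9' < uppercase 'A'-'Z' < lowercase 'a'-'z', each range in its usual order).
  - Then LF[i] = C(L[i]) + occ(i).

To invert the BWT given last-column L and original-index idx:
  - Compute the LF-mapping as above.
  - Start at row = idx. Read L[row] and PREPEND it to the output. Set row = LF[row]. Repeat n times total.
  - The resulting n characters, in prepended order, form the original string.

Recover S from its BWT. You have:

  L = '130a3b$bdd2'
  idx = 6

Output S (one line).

Answer: a2ddbb3301$

Derivation:
LF mapping: 2 4 1 6 5 7 0 8 9 10 3
Walk LF starting at row 6, prepending L[row]:
  step 1: row=6, L[6]='$', prepend. Next row=LF[6]=0
  step 2: row=0, L[0]='1', prepend. Next row=LF[0]=2
  step 3: row=2, L[2]='0', prepend. Next row=LF[2]=1
  step 4: row=1, L[1]='3', prepend. Next row=LF[1]=4
  step 5: row=4, L[4]='3', prepend. Next row=LF[4]=5
  step 6: row=5, L[5]='b', prepend. Next row=LF[5]=7
  step 7: row=7, L[7]='b', prepend. Next row=LF[7]=8
  step 8: row=8, L[8]='d', prepend. Next row=LF[8]=9
  step 9: row=9, L[9]='d', prepend. Next row=LF[9]=10
  step 10: row=10, L[10]='2', prepend. Next row=LF[10]=3
  step 11: row=3, L[3]='a', prepend. Next row=LF[3]=6
Reversed output: a2ddbb3301$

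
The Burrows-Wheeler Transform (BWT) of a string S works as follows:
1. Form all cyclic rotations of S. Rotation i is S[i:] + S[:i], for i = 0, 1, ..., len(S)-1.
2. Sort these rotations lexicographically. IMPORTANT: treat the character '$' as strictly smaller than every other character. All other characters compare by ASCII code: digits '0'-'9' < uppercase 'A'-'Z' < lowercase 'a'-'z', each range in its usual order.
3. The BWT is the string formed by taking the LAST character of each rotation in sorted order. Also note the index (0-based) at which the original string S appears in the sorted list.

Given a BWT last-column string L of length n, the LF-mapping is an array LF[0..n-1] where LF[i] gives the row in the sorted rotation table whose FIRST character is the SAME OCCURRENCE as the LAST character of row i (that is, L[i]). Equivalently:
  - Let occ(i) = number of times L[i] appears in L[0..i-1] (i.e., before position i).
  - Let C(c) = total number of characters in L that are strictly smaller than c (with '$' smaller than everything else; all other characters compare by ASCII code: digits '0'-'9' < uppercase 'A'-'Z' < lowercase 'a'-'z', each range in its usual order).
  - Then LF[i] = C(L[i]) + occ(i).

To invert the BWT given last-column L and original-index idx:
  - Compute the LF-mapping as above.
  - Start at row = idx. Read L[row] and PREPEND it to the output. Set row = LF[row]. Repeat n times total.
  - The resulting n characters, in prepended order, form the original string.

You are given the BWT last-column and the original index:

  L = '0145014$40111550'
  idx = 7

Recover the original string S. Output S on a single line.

LF mapping: 1 5 10 13 2 6 11 0 12 3 7 8 9 14 15 4
Walk LF starting at row 7, prepending L[row]:
  step 1: row=7, L[7]='$', prepend. Next row=LF[7]=0
  step 2: row=0, L[0]='0', prepend. Next row=LF[0]=1
  step 3: row=1, L[1]='1', prepend. Next row=LF[1]=5
  step 4: row=5, L[5]='1', prepend. Next row=LF[5]=6
  step 5: row=6, L[6]='4', prepend. Next row=LF[6]=11
  step 6: row=11, L[11]='1', prepend. Next row=LF[11]=8
  step 7: row=8, L[8]='4', prepend. Next row=LF[8]=12
  step 8: row=12, L[12]='1', prepend. Next row=LF[12]=9
  step 9: row=9, L[9]='0', prepend. Next row=LF[9]=3
  step 10: row=3, L[3]='5', prepend. Next row=LF[3]=13
  step 11: row=13, L[13]='5', prepend. Next row=LF[13]=14
  step 12: row=14, L[14]='5', prepend. Next row=LF[14]=15
  step 13: row=15, L[15]='0', prepend. Next row=LF[15]=4
  step 14: row=4, L[4]='0', prepend. Next row=LF[4]=2
  step 15: row=2, L[2]='4', prepend. Next row=LF[2]=10
  step 16: row=10, L[10]='1', prepend. Next row=LF[10]=7
Reversed output: 140055501414110$

Answer: 140055501414110$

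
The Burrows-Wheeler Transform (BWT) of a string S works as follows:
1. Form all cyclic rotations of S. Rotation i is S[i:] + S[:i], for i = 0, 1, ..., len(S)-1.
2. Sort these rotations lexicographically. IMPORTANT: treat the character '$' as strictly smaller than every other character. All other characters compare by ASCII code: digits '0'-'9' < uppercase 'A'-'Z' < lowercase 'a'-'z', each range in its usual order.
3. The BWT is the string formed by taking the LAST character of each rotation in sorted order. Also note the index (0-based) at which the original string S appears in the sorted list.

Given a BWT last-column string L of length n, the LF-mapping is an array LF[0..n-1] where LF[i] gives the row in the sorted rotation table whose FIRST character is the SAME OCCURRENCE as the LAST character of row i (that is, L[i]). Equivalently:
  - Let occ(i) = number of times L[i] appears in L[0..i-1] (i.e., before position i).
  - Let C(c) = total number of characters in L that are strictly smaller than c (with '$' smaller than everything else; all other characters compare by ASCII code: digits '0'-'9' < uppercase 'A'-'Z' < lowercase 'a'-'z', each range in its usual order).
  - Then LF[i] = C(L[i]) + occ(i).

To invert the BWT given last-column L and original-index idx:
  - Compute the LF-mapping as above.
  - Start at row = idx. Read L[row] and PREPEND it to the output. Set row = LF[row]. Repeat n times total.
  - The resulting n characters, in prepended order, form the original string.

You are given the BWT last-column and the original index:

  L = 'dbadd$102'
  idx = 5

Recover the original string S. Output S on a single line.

LF mapping: 6 5 4 7 8 0 2 1 3
Walk LF starting at row 5, prepending L[row]:
  step 1: row=5, L[5]='$', prepend. Next row=LF[5]=0
  step 2: row=0, L[0]='d', prepend. Next row=LF[0]=6
  step 3: row=6, L[6]='1', prepend. Next row=LF[6]=2
  step 4: row=2, L[2]='a', prepend. Next row=LF[2]=4
  step 5: row=4, L[4]='d', prepend. Next row=LF[4]=8
  step 6: row=8, L[8]='2', prepend. Next row=LF[8]=3
  step 7: row=3, L[3]='d', prepend. Next row=LF[3]=7
  step 8: row=7, L[7]='0', prepend. Next row=LF[7]=1
  step 9: row=1, L[1]='b', prepend. Next row=LF[1]=5
Reversed output: b0d2da1d$

Answer: b0d2da1d$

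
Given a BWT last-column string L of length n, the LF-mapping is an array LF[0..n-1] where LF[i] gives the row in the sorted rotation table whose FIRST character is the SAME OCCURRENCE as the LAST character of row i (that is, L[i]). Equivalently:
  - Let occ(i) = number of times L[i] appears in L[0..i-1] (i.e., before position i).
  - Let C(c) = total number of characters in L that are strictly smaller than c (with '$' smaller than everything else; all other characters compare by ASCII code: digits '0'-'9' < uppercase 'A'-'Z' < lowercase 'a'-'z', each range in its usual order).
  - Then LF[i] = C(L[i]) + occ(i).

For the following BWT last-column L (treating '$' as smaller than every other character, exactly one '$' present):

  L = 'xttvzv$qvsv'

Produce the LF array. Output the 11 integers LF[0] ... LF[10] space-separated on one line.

Answer: 9 3 4 5 10 6 0 1 7 2 8

Derivation:
Char counts: '$':1, 'q':1, 's':1, 't':2, 'v':4, 'x':1, 'z':1
C (first-col start): C('$')=0, C('q')=1, C('s')=2, C('t')=3, C('v')=5, C('x')=9, C('z')=10
L[0]='x': occ=0, LF[0]=C('x')+0=9+0=9
L[1]='t': occ=0, LF[1]=C('t')+0=3+0=3
L[2]='t': occ=1, LF[2]=C('t')+1=3+1=4
L[3]='v': occ=0, LF[3]=C('v')+0=5+0=5
L[4]='z': occ=0, LF[4]=C('z')+0=10+0=10
L[5]='v': occ=1, LF[5]=C('v')+1=5+1=6
L[6]='$': occ=0, LF[6]=C('$')+0=0+0=0
L[7]='q': occ=0, LF[7]=C('q')+0=1+0=1
L[8]='v': occ=2, LF[8]=C('v')+2=5+2=7
L[9]='s': occ=0, LF[9]=C('s')+0=2+0=2
L[10]='v': occ=3, LF[10]=C('v')+3=5+3=8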